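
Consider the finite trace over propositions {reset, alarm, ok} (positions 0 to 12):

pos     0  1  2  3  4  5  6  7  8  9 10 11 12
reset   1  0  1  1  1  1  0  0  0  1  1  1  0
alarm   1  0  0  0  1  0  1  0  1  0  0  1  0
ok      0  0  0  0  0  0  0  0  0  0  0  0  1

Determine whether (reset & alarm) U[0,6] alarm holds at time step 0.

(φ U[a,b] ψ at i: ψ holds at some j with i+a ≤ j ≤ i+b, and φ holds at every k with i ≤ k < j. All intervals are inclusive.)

True

Need some j in [0,6] with alarm, and (reset & alarm) at every k in [0,j-1].
  j=0: alarm holds; no prefix to check → satisfied.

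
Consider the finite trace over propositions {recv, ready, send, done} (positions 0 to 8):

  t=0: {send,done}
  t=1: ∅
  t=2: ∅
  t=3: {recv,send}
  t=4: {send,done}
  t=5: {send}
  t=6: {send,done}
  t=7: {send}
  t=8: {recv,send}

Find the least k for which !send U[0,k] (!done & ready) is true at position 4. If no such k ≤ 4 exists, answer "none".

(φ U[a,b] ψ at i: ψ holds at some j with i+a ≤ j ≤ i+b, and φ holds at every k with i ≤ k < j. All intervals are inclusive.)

Need earliest j ≥ 4 with (!done & ready), and !send at every k in [4,j-1].
  j=4: rhs fails.
  j=5: rhs fails.
  j=6: rhs fails.
  j=7: rhs fails.
  j=8: rhs fails.
No witness within the range → none.

none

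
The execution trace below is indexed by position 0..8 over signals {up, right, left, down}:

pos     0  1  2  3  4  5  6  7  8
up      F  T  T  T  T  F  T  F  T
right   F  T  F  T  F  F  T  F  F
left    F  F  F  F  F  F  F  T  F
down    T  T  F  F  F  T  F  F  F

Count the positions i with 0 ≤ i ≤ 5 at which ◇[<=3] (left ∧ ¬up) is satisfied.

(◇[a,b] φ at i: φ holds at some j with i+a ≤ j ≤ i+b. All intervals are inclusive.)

Evaluate at each i in [0,5]:
  i=0: ✗ (none in [0,3])
  i=1: ✗ (none in [1,4])
  i=2: ✗ (none in [2,5])
  i=3: ✗ (none in [3,6])
  i=4: ✓ (witness j=7)
  i=5: ✓ (witness j=7)
Positions where it holds: {4, 5} → 2.

2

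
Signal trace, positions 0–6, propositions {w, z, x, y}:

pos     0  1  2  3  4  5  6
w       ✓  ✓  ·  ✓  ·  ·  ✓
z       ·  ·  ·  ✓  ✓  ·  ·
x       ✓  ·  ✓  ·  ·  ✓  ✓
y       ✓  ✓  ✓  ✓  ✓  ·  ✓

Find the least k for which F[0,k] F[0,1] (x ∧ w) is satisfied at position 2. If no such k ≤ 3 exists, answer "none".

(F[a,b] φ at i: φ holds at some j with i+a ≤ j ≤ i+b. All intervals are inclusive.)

Scan j = 2,3,… for F[0,1] (x ∧ w):
  j=2: fails
  j=3: fails
  j=4: fails
  j=5: holds
First hit at j=5, so smallest k = 5-2 = 3.

3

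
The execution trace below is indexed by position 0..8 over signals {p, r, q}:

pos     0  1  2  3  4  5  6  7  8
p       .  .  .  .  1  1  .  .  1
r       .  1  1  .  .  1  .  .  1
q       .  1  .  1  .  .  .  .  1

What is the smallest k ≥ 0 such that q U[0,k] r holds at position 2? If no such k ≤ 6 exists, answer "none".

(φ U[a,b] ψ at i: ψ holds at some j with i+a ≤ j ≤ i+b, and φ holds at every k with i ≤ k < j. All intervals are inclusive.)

Need earliest j ≥ 2 with r, and q at every k in [2,j-1].
  j=2: rhs holds (empty prefix). k = 0.

0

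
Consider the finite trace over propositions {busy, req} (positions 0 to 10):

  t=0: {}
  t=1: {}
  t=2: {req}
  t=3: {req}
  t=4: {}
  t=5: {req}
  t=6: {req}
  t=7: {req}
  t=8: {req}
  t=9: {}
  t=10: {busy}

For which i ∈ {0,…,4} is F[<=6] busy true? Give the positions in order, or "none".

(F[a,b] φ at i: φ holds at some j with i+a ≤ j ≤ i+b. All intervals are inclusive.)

Evaluate at each i in [0,4]:
  i=0: ✗ (none in [0,6])
  i=1: ✗ (none in [1,7])
  i=2: ✗ (none in [2,8])
  i=3: ✗ (none in [3,9])
  i=4: ✓ (witness j=10)

4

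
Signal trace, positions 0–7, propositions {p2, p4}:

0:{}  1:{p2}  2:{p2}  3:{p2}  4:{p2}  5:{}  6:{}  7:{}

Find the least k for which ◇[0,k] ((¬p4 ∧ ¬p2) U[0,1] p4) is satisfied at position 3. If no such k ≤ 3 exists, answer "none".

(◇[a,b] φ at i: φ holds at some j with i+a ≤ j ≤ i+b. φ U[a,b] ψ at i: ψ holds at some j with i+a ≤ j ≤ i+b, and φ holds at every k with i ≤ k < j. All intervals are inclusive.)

none

Scan j = 3,4,… for ((¬p4 ∧ ¬p2) U[0,1] p4):
  j=3: fails
  j=4: fails
  j=5: fails
  j=6: fails
No j in [3,6] satisfies it → none.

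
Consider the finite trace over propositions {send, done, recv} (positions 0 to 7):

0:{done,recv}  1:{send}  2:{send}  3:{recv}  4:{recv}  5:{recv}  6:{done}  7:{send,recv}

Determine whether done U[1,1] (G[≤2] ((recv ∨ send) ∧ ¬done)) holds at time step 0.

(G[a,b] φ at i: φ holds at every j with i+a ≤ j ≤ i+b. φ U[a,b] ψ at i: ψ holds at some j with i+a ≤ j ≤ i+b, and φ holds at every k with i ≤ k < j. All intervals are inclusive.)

Need some j in [1,1] with G[≤2] ((recv ∨ send) ∧ ¬done), and done at every k in [0,j-1].
  j=1: G[≤2] ((recv ∨ send) ∧ ¬done) holds; done holds at every k in [0,0] → satisfied.

True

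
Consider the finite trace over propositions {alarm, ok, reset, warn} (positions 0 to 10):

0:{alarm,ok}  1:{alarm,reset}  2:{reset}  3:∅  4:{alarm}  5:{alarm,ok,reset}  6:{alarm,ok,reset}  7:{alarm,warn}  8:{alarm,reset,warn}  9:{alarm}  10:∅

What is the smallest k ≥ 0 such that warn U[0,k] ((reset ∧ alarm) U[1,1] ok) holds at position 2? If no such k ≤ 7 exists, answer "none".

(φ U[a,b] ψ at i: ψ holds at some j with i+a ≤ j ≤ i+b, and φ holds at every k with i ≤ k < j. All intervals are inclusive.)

none

Need earliest j ≥ 2 with ((reset ∧ alarm) U[1,1] ok), and warn at every k in [2,j-1].
  j=2: rhs fails.
  j=3: rhs fails.
  j=4: rhs fails.
  j=5: rhs holds but lhs fails at k=2.
  j=6: rhs fails.
  j=7: rhs fails.
  j=8: rhs fails.
  j=9: rhs fails.
No witness within the range → none.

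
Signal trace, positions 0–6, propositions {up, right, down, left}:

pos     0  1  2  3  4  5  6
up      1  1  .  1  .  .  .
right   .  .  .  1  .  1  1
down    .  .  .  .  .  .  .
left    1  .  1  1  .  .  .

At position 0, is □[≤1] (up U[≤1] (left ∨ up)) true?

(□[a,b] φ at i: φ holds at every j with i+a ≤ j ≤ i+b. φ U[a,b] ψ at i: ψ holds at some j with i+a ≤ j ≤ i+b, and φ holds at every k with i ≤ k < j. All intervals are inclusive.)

Check (up U[≤1] (left ∨ up)) at every j in [0,1]:
  j=0: holds
  j=1: holds
All positions satisfy it → formula holds.

Holds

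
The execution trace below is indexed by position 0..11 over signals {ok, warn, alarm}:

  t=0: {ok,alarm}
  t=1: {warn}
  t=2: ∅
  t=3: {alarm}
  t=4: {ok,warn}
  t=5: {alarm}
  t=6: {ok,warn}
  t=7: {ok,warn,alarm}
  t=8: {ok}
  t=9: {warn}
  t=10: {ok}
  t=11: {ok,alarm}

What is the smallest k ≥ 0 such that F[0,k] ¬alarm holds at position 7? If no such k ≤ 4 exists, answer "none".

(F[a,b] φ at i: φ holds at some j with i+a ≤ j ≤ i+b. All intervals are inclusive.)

1

Scan j = 7,8,… for ¬alarm:
  j=7: fails
  j=8: holds
First hit at j=8, so smallest k = 8-7 = 1.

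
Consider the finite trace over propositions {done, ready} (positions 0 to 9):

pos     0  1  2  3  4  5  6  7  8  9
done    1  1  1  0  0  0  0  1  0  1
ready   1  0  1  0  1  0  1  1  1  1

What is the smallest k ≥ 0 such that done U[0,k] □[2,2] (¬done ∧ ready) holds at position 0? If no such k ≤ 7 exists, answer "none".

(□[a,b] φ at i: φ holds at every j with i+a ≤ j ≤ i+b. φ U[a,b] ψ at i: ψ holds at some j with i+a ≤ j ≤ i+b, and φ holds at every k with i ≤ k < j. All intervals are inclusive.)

Need earliest j ≥ 0 with □[2,2] (¬done ∧ ready), and done at every k in [0,j-1].
  j=0: rhs fails.
  j=1: rhs fails.
  j=2: rhs holds; lhs holds on [0,1]. k = 2.

2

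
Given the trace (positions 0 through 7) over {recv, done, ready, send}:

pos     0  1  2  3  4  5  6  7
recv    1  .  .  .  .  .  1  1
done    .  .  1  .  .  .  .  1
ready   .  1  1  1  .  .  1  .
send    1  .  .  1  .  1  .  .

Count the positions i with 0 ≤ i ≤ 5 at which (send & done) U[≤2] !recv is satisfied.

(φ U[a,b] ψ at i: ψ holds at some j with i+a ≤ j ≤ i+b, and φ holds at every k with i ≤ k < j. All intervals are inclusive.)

5

Evaluate at each i in [0,5]:
  i=0: ✗ (lhs fails at k=0 before rhs at j=1)
  i=1: ✓ (rhs at j=1)
  i=2: ✓ (rhs at j=2)
  i=3: ✓ (rhs at j=3)
  i=4: ✓ (rhs at j=4)
  i=5: ✓ (rhs at j=5)
Positions where it holds: {1, 2, 3, 4, 5} → 5.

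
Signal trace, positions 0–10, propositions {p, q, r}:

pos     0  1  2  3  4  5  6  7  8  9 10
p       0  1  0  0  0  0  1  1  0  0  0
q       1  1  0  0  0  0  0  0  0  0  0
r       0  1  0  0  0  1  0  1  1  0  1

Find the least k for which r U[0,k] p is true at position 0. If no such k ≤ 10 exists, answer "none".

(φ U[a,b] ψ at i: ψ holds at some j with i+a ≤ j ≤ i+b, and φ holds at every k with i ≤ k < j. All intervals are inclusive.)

none

Need earliest j ≥ 0 with p, and r at every k in [0,j-1].
  j=0: rhs fails.
  j=1: rhs holds but lhs fails at k=0.
  j=2: rhs fails.
  j=3: rhs fails.
  j=4: rhs fails.
  j=5: rhs fails.
  j=6: rhs holds but lhs fails at k=0.
  j=7: rhs holds but lhs fails at k=0.
  j=8: rhs fails.
  j=9: rhs fails.
  j=10: rhs fails.
No witness within the range → none.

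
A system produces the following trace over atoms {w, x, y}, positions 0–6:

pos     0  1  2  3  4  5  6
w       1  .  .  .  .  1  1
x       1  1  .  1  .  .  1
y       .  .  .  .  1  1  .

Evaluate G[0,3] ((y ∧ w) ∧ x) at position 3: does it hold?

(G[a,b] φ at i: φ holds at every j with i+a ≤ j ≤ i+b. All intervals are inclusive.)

Check ((y ∧ w) ∧ x) at every j in [3,6]:
  j=3: false
  j=4: false
  j=5: false
  j=6: false
Fails at j=3 → formula fails.

No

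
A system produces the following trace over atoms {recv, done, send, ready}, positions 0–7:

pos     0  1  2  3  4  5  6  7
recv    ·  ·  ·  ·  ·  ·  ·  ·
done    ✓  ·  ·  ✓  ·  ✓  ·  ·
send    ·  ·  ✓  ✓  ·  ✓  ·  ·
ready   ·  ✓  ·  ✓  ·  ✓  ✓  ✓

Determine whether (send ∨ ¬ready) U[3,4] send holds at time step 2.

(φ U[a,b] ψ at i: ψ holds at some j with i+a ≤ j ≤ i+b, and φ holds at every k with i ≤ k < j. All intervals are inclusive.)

True

Need some j in [5,6] with send, and (send ∨ ¬ready) at every k in [2,j-1].
  j=5: send holds; (send ∨ ¬ready) holds at every k in [2,4] → satisfied.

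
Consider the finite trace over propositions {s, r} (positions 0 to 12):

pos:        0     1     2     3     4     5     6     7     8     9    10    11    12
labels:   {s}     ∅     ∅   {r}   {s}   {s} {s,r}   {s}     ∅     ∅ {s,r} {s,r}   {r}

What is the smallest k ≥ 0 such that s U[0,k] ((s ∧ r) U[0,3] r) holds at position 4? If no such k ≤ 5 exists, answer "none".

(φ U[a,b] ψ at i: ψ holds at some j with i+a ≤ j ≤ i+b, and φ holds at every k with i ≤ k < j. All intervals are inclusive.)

2

Need earliest j ≥ 4 with ((s ∧ r) U[0,3] r), and s at every k in [4,j-1].
  j=4: rhs fails.
  j=5: rhs fails.
  j=6: rhs holds; lhs holds on [4,5]. k = 2.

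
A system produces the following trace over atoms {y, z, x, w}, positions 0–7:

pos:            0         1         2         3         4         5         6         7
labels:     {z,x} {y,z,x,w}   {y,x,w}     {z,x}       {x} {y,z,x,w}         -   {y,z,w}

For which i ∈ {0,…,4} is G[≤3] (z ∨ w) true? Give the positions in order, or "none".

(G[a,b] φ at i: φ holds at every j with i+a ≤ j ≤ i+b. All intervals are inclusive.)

0

Evaluate at each i in [0,4]:
  i=0: ✓ (all of [0,3])
  i=1: ✗ (fails at j=4)
  i=2: ✗ (fails at j=4)
  i=3: ✗ (fails at j=4)
  i=4: ✗ (fails at j=4)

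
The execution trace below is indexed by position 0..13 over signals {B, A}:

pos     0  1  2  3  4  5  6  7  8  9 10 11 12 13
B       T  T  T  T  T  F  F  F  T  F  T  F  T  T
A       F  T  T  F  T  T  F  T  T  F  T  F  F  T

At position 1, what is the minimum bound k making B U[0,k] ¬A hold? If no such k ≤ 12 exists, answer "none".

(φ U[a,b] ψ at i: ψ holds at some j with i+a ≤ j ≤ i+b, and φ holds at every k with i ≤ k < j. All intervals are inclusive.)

2

Need earliest j ≥ 1 with ¬A, and B at every k in [1,j-1].
  j=1: rhs fails.
  j=2: rhs fails.
  j=3: rhs holds; lhs holds on [1,2]. k = 2.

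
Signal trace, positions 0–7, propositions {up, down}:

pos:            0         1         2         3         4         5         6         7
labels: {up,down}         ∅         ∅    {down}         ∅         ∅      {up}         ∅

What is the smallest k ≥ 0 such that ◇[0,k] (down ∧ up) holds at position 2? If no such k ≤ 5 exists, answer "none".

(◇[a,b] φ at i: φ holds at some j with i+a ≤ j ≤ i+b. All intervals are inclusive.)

none

Scan j = 2,3,… for (down ∧ up):
  j=2: fails
  j=3: fails
  j=4: fails
  j=5: fails
  j=6: fails
  j=7: fails
No j in [2,7] satisfies it → none.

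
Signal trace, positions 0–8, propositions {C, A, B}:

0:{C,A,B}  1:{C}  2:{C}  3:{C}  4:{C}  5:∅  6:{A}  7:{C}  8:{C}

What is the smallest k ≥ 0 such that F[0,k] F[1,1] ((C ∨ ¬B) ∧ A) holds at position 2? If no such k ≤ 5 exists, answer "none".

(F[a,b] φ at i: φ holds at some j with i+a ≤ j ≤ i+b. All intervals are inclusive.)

Scan j = 2,3,… for F[1,1] ((C ∨ ¬B) ∧ A):
  j=2: fails
  j=3: fails
  j=4: fails
  j=5: holds
First hit at j=5, so smallest k = 5-2 = 3.

3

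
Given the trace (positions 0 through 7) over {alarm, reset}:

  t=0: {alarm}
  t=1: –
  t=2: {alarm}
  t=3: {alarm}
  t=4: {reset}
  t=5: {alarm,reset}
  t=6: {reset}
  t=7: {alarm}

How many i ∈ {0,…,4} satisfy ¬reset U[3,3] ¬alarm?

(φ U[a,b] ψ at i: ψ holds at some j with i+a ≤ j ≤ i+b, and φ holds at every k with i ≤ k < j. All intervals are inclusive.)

1

Evaluate at each i in [0,4]:
  i=0: ✗ (no rhs in [3,3])
  i=1: ✓ (rhs at j=4; lhs holds on [1,3])
  i=2: ✗ (no rhs in [5,5])
  i=3: ✗ (lhs fails at k=4 before rhs at j=6)
  i=4: ✗ (no rhs in [7,7])
Positions where it holds: {1} → 1.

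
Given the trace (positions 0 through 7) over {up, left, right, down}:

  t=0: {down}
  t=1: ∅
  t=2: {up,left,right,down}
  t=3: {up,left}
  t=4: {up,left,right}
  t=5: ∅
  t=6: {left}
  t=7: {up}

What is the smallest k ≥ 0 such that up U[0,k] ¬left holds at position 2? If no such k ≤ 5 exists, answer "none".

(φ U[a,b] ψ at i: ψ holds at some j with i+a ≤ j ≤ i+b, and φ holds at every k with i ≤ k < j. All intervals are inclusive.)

3

Need earliest j ≥ 2 with ¬left, and up at every k in [2,j-1].
  j=2: rhs fails.
  j=3: rhs fails.
  j=4: rhs fails.
  j=5: rhs holds; lhs holds on [2,4]. k = 3.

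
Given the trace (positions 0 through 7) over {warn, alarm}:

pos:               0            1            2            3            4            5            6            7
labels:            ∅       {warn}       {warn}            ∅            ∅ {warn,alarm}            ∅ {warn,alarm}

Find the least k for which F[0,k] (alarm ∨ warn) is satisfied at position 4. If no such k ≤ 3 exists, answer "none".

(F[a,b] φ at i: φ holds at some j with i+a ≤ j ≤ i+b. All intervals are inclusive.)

Scan j = 4,5,… for (alarm ∨ warn):
  j=4: fails
  j=5: holds
First hit at j=5, so smallest k = 5-4 = 1.

1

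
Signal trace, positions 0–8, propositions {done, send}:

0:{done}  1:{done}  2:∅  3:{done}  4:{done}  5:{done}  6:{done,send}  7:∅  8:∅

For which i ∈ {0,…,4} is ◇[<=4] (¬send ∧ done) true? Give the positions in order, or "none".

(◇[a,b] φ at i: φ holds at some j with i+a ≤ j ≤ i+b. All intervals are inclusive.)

Evaluate at each i in [0,4]:
  i=0: ✓ (witness j=0)
  i=1: ✓ (witness j=1)
  i=2: ✓ (witness j=3)
  i=3: ✓ (witness j=3)
  i=4: ✓ (witness j=4)

0, 1, 2, 3, 4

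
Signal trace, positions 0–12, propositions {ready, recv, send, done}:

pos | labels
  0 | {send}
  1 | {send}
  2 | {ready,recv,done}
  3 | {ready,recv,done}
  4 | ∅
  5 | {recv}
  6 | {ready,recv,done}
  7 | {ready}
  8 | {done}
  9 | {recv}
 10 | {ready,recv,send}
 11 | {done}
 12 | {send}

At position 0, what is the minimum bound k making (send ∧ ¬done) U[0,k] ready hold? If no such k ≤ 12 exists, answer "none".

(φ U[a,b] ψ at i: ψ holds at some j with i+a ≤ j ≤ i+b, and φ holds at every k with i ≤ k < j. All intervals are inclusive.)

2

Need earliest j ≥ 0 with ready, and (send ∧ ¬done) at every k in [0,j-1].
  j=0: rhs fails.
  j=1: rhs fails.
  j=2: rhs holds; lhs holds on [0,1]. k = 2.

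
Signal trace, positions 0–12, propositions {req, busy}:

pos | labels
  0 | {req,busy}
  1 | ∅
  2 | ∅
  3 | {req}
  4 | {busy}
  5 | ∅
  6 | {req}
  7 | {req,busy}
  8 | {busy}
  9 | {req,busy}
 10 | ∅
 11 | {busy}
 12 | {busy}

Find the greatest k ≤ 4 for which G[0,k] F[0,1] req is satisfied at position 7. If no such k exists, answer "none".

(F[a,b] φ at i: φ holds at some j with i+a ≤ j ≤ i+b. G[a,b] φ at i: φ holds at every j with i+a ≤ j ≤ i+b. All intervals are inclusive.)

F[0,1] req must hold from j=7 onward; find where it first fails.
  j=7: holds
  j=8: holds
  j=9: holds
  j=10: fails
Holds on [7,9], so largest k = 2.

2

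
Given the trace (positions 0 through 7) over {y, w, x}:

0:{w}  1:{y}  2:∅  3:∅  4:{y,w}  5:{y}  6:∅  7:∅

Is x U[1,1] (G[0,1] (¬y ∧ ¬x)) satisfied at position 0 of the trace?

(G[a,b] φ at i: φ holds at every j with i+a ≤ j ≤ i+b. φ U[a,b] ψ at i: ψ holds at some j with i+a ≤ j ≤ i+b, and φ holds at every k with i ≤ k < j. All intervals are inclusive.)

Need some j in [1,1] with G[0,1] (¬y ∧ ¬x), and x at every k in [0,j-1].
  j=1: G[0,1] (¬y ∧ ¬x) — fails at 1.
No j in the window works → until fails.

False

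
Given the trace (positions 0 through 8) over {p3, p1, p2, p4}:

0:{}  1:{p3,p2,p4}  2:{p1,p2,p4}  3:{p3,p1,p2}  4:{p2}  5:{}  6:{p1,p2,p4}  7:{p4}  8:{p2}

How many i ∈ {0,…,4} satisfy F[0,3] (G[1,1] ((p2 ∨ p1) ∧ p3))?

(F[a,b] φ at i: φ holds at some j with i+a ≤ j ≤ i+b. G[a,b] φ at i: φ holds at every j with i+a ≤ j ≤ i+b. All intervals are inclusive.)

Evaluate at each i in [0,4]:
  i=0: ✓ (witness j=0)
  i=1: ✓ (witness j=2)
  i=2: ✓ (witness j=2)
  i=3: ✗ (none in [3,6])
  i=4: ✗ (none in [4,7])
Positions where it holds: {0, 1, 2} → 3.

3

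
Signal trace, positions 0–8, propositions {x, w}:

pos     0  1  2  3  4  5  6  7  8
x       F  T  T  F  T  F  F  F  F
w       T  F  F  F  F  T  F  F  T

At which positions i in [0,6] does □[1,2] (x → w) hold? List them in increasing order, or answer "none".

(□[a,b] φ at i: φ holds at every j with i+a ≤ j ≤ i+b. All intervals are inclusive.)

Evaluate at each i in [0,6]:
  i=0: ✗ (fails at j=1)
  i=1: ✗ (fails at j=2)
  i=2: ✗ (fails at j=4)
  i=3: ✗ (fails at j=4)
  i=4: ✓ (all of [5,6])
  i=5: ✓ (all of [6,7])
  i=6: ✓ (all of [7,8])

4, 5, 6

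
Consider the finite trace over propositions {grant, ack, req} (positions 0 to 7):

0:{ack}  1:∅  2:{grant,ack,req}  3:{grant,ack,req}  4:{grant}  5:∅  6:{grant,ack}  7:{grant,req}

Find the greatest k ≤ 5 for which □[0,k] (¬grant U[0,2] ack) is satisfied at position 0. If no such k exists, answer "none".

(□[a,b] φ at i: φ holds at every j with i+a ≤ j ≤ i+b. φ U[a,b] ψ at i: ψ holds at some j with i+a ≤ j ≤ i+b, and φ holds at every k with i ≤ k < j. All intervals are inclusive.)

3

(¬grant U[0,2] ack) must hold from j=0 onward; find where it first fails.
  j=0: holds
  j=1: holds
  j=2: holds
  j=3: holds
  j=4: fails
Holds on [0,3], so largest k = 3.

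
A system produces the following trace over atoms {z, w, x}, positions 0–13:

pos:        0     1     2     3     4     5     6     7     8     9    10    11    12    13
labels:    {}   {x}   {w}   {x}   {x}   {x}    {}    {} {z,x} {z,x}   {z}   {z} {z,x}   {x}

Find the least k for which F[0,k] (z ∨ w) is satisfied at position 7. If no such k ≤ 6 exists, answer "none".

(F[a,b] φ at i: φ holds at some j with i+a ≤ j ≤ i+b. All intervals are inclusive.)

1

Scan j = 7,8,… for (z ∨ w):
  j=7: fails
  j=8: holds
First hit at j=8, so smallest k = 8-7 = 1.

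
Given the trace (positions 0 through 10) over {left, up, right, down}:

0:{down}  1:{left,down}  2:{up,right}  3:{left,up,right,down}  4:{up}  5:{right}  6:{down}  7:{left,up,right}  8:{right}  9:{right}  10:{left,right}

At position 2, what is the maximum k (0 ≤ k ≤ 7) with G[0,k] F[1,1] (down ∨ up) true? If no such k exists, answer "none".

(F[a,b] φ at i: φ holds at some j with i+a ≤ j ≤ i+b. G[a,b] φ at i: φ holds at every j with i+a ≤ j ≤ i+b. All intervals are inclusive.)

F[1,1] (down ∨ up) must hold from j=2 onward; find where it first fails.
  j=2: holds
  j=3: holds
  j=4: fails
Holds on [2,3], so largest k = 1.

1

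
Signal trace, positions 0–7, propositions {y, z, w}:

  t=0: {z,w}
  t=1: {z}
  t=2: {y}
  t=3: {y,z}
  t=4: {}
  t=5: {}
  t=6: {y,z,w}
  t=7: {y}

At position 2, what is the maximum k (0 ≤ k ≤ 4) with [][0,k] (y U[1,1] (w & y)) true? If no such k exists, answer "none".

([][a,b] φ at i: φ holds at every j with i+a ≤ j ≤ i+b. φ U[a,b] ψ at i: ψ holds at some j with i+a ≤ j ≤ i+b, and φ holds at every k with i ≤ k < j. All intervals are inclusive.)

(y U[1,1] (w & y)) must hold from j=2 onward; find where it first fails.
  j=2: fails → no k works.

none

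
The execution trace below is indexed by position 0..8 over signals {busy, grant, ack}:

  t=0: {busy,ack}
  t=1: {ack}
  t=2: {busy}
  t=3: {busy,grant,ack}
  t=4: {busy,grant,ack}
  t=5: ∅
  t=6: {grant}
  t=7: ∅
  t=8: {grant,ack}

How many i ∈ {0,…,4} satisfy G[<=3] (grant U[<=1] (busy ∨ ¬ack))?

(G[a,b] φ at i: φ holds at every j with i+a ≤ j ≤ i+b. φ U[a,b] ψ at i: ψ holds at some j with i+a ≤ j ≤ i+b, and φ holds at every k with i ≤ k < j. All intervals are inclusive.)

3

Evaluate at each i in [0,4]:
  i=0: ✗ (fails at j=1)
  i=1: ✗ (fails at j=1)
  i=2: ✓ (all of [2,5])
  i=3: ✓ (all of [3,6])
  i=4: ✓ (all of [4,7])
Positions where it holds: {2, 3, 4} → 3.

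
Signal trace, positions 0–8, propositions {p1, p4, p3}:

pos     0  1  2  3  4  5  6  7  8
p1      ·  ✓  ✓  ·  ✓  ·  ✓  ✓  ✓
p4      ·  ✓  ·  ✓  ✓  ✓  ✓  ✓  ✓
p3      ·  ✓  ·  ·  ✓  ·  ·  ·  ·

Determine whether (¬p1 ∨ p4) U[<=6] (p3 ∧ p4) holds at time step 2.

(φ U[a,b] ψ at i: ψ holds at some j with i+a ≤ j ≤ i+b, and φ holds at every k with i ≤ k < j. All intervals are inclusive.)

No

Need some j in [2,8] with (p3 ∧ p4), and (¬p1 ∨ p4) at every k in [2,j-1].
  j=2: (p3 ∧ p4) false.
  j=3: (p3 ∧ p4) false.
  j=4: (p3 ∧ p4) holds, but (¬p1 ∨ p4) fails at k=2 → not this j.
  j=5: (p3 ∧ p4) false.
  j=6: (p3 ∧ p4) false.
  j=7: (p3 ∧ p4) false.
  j=8: (p3 ∧ p4) false.
No j in the window works → until fails.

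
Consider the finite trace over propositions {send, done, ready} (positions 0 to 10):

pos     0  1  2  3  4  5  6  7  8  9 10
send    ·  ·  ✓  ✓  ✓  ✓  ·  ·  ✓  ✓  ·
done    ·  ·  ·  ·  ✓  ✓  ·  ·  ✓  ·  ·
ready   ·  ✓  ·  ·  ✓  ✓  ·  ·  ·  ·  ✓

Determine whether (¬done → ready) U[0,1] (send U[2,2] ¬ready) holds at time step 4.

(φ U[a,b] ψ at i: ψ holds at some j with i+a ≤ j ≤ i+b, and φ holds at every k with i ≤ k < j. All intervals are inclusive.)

Need some j in [4,5] with (send U[2,2] ¬ready), and (¬done → ready) at every k in [4,j-1].
  j=4: (send U[2,2] ¬ready) holds; no prefix to check → satisfied.

Holds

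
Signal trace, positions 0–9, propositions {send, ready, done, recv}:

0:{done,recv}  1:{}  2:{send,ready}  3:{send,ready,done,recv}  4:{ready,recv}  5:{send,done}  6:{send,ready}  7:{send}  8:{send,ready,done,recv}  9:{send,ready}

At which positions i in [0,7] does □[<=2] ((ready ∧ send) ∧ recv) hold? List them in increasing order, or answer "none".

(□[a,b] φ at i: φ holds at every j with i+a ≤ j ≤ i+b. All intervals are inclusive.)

Evaluate at each i in [0,7]:
  i=0: ✗ (fails at j=0)
  i=1: ✗ (fails at j=1)
  i=2: ✗ (fails at j=2)
  i=3: ✗ (fails at j=4)
  i=4: ✗ (fails at j=4)
  i=5: ✗ (fails at j=5)
  i=6: ✗ (fails at j=6)
  i=7: ✗ (fails at j=7)

none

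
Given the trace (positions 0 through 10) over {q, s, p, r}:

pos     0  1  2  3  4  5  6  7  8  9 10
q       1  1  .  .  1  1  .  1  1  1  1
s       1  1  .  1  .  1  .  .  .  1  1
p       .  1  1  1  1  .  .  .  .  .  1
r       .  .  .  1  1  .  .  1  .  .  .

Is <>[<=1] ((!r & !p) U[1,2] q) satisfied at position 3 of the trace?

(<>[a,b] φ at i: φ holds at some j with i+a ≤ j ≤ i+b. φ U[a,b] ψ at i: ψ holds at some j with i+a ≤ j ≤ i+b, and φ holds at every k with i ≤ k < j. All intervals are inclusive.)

Check ((!r & !p) U[1,2] q) at each j in [3,4]:
  j=3: fails
  j=4: fails
No position in the window satisfies it → formula fails.

Does not hold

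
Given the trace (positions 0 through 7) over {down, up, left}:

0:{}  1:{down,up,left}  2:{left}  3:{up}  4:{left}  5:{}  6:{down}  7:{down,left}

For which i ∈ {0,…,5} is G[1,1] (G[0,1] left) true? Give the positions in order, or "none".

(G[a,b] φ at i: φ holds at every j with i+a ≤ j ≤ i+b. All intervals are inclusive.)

0

Evaluate at each i in [0,5]:
  i=0: ✓ (all of [1,1])
  i=1: ✗ (fails at j=2)
  i=2: ✗ (fails at j=3)
  i=3: ✗ (fails at j=4)
  i=4: ✗ (fails at j=5)
  i=5: ✗ (fails at j=6)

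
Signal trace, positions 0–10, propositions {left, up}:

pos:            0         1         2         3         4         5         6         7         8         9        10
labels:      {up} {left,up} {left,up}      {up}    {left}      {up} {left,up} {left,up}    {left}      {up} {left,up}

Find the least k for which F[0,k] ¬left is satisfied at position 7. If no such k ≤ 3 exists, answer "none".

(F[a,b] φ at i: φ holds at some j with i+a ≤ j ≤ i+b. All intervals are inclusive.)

Scan j = 7,8,… for ¬left:
  j=7: fails
  j=8: fails
  j=9: holds
First hit at j=9, so smallest k = 9-7 = 2.

2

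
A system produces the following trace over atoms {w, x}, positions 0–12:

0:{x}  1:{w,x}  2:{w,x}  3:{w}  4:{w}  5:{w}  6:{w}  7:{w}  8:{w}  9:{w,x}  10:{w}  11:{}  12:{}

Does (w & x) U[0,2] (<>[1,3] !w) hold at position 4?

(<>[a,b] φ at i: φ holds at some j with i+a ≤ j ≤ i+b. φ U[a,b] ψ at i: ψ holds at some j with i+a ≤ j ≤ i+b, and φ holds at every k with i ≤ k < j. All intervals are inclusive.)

No

Need some j in [4,6] with <>[1,3] !w, and (w & x) at every k in [4,j-1].
  j=4: <>[1,3] !w — fails (none in [5,7]).
  j=5: <>[1,3] !w — fails (none in [6,8]).
  j=6: <>[1,3] !w — fails (none in [7,9]).
No j in the window works → until fails.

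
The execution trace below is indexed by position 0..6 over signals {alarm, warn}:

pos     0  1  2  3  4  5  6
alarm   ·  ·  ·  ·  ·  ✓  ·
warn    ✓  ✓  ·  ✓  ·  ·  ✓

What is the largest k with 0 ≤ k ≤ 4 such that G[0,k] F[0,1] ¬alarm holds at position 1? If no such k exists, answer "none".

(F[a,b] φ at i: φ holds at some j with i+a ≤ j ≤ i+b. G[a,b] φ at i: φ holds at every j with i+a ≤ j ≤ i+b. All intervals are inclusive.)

4

F[0,1] ¬alarm must hold from j=1 onward; find where it first fails.
  j=1: holds
  j=2: holds
  j=3: holds
  j=4: holds
  j=5: holds
Holds through j=5; largest k = 4.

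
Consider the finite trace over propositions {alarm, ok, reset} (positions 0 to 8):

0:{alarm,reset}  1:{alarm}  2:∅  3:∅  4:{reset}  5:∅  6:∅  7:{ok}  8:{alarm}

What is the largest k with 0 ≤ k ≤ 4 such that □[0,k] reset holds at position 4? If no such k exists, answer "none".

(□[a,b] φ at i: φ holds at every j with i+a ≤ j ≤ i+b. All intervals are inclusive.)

0

reset must hold from j=4 onward; find where it first fails.
  j=4: holds
  j=5: fails
Holds on [4,4], so largest k = 0.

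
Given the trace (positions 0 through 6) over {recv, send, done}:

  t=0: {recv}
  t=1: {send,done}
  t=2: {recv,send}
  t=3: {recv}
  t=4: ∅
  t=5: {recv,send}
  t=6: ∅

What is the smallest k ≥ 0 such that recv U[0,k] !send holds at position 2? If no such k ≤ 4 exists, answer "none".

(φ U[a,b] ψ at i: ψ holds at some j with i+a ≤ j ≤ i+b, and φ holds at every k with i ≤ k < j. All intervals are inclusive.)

Need earliest j ≥ 2 with !send, and recv at every k in [2,j-1].
  j=2: rhs fails.
  j=3: rhs holds; lhs holds on [2,2]. k = 1.

1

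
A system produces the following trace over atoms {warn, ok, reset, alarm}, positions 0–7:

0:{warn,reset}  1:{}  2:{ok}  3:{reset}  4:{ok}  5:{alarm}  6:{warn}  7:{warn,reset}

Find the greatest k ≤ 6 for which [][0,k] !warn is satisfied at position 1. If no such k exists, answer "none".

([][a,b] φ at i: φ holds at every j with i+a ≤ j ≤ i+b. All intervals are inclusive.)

!warn must hold from j=1 onward; find where it first fails.
  j=1: holds
  j=2: holds
  j=3: holds
  j=4: holds
  j=5: holds
  j=6: fails
Holds on [1,5], so largest k = 4.

4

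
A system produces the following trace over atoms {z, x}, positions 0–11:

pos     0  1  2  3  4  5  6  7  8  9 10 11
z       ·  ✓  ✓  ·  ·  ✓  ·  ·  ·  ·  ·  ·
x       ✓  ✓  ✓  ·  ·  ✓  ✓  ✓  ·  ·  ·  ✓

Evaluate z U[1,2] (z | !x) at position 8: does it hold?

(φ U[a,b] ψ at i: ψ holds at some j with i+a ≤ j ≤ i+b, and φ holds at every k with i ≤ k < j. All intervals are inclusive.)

Need some j in [9,10] with (z | !x), and z at every k in [8,j-1].
  j=9: (z | !x) holds, but z fails at k=8 → not this j.
  j=10: (z | !x) holds, but z fails at k=8 → not this j.
No j in the window works → until fails.

No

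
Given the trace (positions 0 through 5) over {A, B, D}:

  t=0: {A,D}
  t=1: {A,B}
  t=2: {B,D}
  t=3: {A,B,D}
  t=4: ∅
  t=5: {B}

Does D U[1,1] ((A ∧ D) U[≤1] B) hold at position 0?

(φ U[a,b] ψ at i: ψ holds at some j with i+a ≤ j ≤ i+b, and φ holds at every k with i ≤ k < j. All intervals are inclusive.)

Need some j in [1,1] with ((A ∧ D) U[≤1] B), and D at every k in [0,j-1].
  j=1: ((A ∧ D) U[≤1] B) holds; D holds at every k in [0,0] → satisfied.

True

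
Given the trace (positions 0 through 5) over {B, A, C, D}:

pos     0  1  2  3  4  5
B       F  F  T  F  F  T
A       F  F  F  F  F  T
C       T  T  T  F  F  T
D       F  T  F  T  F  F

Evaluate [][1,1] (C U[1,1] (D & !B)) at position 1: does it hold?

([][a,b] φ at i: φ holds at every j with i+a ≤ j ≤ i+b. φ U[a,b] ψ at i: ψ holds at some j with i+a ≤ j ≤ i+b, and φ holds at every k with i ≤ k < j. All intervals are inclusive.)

True

Check (C U[1,1] (D & !B)) at every j in [2,2]:
  j=2: holds
All positions satisfy it → formula holds.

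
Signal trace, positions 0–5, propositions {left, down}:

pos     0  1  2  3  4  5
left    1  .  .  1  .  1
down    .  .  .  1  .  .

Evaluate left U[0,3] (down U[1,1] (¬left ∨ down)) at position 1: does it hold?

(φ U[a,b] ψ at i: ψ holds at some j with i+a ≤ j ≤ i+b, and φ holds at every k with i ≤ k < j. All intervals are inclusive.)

No

Need some j in [1,4] with (down U[1,1] (¬left ∨ down)), and left at every k in [1,j-1].
  j=1: (down U[1,1] (¬left ∨ down)) — fails.
  j=2: (down U[1,1] (¬left ∨ down)) — fails.
  j=3: (down U[1,1] (¬left ∨ down)) holds, but left fails at k=1 → not this j.
  j=4: (down U[1,1] (¬left ∨ down)) — fails.
No j in the window works → until fails.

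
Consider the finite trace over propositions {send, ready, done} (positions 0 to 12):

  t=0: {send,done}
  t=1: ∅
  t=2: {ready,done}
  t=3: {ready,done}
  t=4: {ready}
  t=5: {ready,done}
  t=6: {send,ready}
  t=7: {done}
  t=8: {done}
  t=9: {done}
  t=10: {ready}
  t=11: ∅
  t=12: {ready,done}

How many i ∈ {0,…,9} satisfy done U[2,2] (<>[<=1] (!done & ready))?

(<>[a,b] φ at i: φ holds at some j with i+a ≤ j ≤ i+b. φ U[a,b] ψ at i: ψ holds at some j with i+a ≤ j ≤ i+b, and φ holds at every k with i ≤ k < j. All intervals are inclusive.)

Evaluate at each i in [0,9]:
  i=0: ✗ (no rhs in [2,2])
  i=1: ✗ (lhs fails at k=1 before rhs at j=3)
  i=2: ✓ (rhs at j=4; lhs holds on [2,3])
  i=3: ✗ (lhs fails at k=4 before rhs at j=5)
  i=4: ✗ (lhs fails at k=4 before rhs at j=6)
  i=5: ✗ (no rhs in [7,7])
  i=6: ✗ (no rhs in [8,8])
  i=7: ✓ (rhs at j=9; lhs holds on [7,8])
  i=8: ✓ (rhs at j=10; lhs holds on [8,9])
  i=9: ✗ (no rhs in [11,11])
Positions where it holds: {2, 7, 8} → 3.

3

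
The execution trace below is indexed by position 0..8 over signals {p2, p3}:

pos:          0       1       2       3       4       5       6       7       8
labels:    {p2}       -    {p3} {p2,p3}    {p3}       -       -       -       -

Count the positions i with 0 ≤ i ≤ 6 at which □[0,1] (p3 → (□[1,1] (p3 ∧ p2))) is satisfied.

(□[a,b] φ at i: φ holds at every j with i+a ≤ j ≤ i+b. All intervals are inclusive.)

4

Evaluate at each i in [0,6]:
  i=0: ✓ (all of [0,1])
  i=1: ✓ (all of [1,2])
  i=2: ✗ (fails at j=3)
  i=3: ✗ (fails at j=3)
  i=4: ✗ (fails at j=4)
  i=5: ✓ (all of [5,6])
  i=6: ✓ (all of [6,7])
Positions where it holds: {0, 1, 5, 6} → 4.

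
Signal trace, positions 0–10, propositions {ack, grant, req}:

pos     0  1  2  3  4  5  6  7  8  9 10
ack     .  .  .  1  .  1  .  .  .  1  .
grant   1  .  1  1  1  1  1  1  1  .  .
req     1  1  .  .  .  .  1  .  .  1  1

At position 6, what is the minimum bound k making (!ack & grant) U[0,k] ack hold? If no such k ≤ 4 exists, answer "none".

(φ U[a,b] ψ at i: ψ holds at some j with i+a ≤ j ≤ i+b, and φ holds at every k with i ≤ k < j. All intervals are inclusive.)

3

Need earliest j ≥ 6 with ack, and (!ack & grant) at every k in [6,j-1].
  j=6: rhs fails.
  j=7: rhs fails.
  j=8: rhs fails.
  j=9: rhs holds; lhs holds on [6,8]. k = 3.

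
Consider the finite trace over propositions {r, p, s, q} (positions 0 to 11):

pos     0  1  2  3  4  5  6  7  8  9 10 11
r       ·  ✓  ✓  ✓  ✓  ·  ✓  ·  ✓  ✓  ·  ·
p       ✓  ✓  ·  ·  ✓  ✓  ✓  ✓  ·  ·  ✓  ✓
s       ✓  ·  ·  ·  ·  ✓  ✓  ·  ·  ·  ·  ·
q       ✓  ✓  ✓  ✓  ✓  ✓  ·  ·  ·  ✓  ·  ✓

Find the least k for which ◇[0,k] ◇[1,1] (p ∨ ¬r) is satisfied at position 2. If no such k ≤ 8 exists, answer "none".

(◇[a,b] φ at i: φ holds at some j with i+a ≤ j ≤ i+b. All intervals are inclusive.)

1

Scan j = 2,3,… for ◇[1,1] (p ∨ ¬r):
  j=2: fails
  j=3: holds
First hit at j=3, so smallest k = 3-2 = 1.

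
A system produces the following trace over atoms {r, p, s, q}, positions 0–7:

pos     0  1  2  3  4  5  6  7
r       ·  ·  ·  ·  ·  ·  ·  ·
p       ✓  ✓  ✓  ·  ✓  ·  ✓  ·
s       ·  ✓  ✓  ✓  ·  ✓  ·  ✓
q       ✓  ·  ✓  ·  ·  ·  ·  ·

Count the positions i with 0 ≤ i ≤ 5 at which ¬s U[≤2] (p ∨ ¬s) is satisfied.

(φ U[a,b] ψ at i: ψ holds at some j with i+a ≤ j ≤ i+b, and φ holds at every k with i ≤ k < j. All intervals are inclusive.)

4

Evaluate at each i in [0,5]:
  i=0: ✓ (rhs at j=0)
  i=1: ✓ (rhs at j=1)
  i=2: ✓ (rhs at j=2)
  i=3: ✗ (lhs fails at k=3 before rhs at j=4)
  i=4: ✓ (rhs at j=4)
  i=5: ✗ (lhs fails at k=5 before rhs at j=6)
Positions where it holds: {0, 1, 2, 4} → 4.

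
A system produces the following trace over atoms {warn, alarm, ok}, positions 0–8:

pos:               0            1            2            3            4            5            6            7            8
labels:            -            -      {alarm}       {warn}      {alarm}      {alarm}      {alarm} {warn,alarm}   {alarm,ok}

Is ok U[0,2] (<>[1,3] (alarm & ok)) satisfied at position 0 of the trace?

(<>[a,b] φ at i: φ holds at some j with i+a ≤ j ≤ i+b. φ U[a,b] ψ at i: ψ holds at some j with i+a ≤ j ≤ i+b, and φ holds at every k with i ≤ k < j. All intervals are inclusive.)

Does not hold

Need some j in [0,2] with <>[1,3] (alarm & ok), and ok at every k in [0,j-1].
  j=0: <>[1,3] (alarm & ok) — fails (none in [1,3]).
  j=1: <>[1,3] (alarm & ok) — fails (none in [2,4]).
  j=2: <>[1,3] (alarm & ok) — fails (none in [3,5]).
No j in the window works → until fails.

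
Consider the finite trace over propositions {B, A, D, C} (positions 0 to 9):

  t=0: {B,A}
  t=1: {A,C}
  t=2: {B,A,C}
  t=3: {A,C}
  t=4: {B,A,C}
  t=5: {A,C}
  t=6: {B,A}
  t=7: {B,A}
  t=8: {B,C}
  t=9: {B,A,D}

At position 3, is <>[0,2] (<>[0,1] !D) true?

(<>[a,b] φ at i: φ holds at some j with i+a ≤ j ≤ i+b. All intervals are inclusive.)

True

Check <>[0,1] !D at each j in [3,5]:
  j=3: holds (witness at 3)
  j=4: holds (witness at 4)
  j=5: holds (witness at 5)
Found at j=3 → formula holds.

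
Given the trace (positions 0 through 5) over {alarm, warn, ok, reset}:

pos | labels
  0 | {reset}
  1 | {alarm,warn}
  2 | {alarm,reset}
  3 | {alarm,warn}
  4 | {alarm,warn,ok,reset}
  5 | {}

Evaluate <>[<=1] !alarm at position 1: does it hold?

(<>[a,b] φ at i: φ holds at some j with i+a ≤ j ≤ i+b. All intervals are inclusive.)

Does not hold

Check !alarm at each j in [1,2]:
  j=1: false
  j=2: false
No position in the window satisfies it → formula fails.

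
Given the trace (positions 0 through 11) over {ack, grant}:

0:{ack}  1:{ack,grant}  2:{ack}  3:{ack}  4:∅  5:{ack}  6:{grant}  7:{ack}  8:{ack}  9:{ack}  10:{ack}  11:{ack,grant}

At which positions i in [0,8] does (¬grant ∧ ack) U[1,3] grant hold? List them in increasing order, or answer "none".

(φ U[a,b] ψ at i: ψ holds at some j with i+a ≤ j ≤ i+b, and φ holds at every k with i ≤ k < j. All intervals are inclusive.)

0, 5, 8

Evaluate at each i in [0,8]:
  i=0: ✓ (rhs at j=1; lhs holds on [0,0])
  i=1: ✗ (no rhs in [2,4])
  i=2: ✗ (no rhs in [3,5])
  i=3: ✗ (lhs fails at k=4 before rhs at j=6)
  i=4: ✗ (lhs fails at k=4 before rhs at j=6)
  i=5: ✓ (rhs at j=6; lhs holds on [5,5])
  i=6: ✗ (no rhs in [7,9])
  i=7: ✗ (no rhs in [8,10])
  i=8: ✓ (rhs at j=11; lhs holds on [8,10])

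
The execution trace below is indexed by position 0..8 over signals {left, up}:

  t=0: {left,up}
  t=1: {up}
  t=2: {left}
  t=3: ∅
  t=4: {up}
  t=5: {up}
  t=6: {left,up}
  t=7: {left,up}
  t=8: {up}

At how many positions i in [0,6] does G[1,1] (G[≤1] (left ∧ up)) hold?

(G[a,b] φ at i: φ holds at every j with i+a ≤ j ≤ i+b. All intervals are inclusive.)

Evaluate at each i in [0,6]:
  i=0: ✗ (fails at j=1)
  i=1: ✗ (fails at j=2)
  i=2: ✗ (fails at j=3)
  i=3: ✗ (fails at j=4)
  i=4: ✗ (fails at j=5)
  i=5: ✓ (all of [6,6])
  i=6: ✗ (fails at j=7)
Positions where it holds: {5} → 1.

1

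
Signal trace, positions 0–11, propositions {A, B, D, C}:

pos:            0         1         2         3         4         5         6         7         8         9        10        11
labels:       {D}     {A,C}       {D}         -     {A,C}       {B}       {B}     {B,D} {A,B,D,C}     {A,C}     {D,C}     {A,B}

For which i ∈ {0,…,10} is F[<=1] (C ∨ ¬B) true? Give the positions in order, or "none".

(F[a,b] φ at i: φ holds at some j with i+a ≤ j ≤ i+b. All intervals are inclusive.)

Evaluate at each i in [0,10]:
  i=0: ✓ (witness j=0)
  i=1: ✓ (witness j=1)
  i=2: ✓ (witness j=2)
  i=3: ✓ (witness j=3)
  i=4: ✓ (witness j=4)
  i=5: ✗ (none in [5,6])
  i=6: ✗ (none in [6,7])
  i=7: ✓ (witness j=8)
  i=8: ✓ (witness j=8)
  i=9: ✓ (witness j=9)
  i=10: ✓ (witness j=10)

0, 1, 2, 3, 4, 7, 8, 9, 10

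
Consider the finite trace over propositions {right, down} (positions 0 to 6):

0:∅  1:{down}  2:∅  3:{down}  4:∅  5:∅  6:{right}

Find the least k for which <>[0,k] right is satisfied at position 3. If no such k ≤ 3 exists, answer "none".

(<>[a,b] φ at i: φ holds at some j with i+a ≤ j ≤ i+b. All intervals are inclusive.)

Scan j = 3,4,… for right:
  j=3: fails
  j=4: fails
  j=5: fails
  j=6: holds
First hit at j=6, so smallest k = 6-3 = 3.

3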